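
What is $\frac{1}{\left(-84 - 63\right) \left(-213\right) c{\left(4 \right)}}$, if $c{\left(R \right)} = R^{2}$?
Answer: $\frac{1}{500976} \approx 1.9961 \cdot 10^{-6}$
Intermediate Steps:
$\frac{1}{\left(-84 - 63\right) \left(-213\right) c{\left(4 \right)}} = \frac{1}{\left(-84 - 63\right) \left(-213\right) 4^{2}} = \frac{1}{\left(-84 - 63\right) \left(-213\right) 16} = \frac{1}{\left(-147\right) \left(-213\right) 16} = \frac{1}{31311 \cdot 16} = \frac{1}{500976}$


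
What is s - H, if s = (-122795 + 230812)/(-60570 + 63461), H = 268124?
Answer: -110719781/413 ≈ -2.6809e+5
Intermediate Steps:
s = 15431/413 (s = 108017/2891 = 108017*(1/2891) = 15431/413 ≈ 37.363)
s - H = 15431/413 - 1*268124 = 15431/413 - 268124 = -110719781/413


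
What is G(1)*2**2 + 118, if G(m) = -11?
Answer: 74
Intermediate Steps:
G(1)*2**2 + 118 = -11*2**2 + 118 = -11*4 + 118 = -44 + 118 = 74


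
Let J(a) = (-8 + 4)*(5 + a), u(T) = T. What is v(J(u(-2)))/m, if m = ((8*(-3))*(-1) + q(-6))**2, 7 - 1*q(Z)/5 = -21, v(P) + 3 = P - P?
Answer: -3/26896 ≈ -0.00011154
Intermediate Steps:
J(a) = -20 - 4*a (J(a) = -4*(5 + a) = -20 - 4*a)
v(P) = -3 (v(P) = -3 + (P - P) = -3 + 0 = -3)
q(Z) = 140 (q(Z) = 35 - 5*(-21) = 35 + 105 = 140)
m = 26896 (m = ((8*(-3))*(-1) + 140)**2 = (-24*(-1) + 140)**2 = (24 + 140)**2 = 164**2 = 26896)
v(J(u(-2)))/m = -3/26896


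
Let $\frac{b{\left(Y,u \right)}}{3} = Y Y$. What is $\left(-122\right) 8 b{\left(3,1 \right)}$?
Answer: $-26352$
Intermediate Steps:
$b{\left(Y,u \right)} = 3 Y^{2}$ ($b{\left(Y,u \right)} = 3 Y Y = 3 Y^{2}$)
$\left(-122\right) 8 b{\left(3,1 \right)} = \left(-122\right) 8 \cdot 3 \cdot 3^{2} = - 976 \cdot 3 \cdot 9 = \left(-976\right) 27 = -26352$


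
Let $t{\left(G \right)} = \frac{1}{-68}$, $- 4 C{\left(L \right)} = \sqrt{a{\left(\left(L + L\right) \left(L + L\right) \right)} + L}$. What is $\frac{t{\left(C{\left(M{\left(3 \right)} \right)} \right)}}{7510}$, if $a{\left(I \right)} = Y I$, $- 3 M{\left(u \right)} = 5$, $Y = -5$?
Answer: $- \frac{1}{510680} \approx -1.9582 \cdot 10^{-6}$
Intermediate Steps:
$M{\left(u \right)} = - \frac{5}{3}$ ($M{\left(u \right)} = \left(- \frac{1}{3}\right) 5 = - \frac{5}{3}$)
$a{\left(I \right)} = - 5 I$
$C{\left(L \right)} = - \frac{\sqrt{L - 20 L^{2}}}{4}$ ($C{\left(L \right)} = - \frac{\sqrt{- 5 \left(L + L\right) \left(L + L\right) + L}}{4} = - \frac{\sqrt{- 5 \cdot 2 L 2 L + L}}{4} = - \frac{\sqrt{- 5 \cdot 4 L^{2} + L}}{4} = - \frac{\sqrt{- 20 L^{2} + L}}{4} = - \frac{\sqrt{L - 20 L^{2}}}{4}$)
$t{\left(G \right)} = - \frac{1}{68}$
$\frac{t{\left(C{\left(M{\left(3 \right)} \right)} \right)}}{7510} = - \frac{1}{68 \cdot 7510} = \left(- \frac{1}{68}\right) \frac{1}{7510} = - \frac{1}{510680}$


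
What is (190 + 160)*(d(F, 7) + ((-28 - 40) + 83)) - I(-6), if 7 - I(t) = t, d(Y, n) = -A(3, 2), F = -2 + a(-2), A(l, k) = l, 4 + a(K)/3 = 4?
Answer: 4187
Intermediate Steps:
a(K) = 0 (a(K) = -12 + 3*4 = -12 + 12 = 0)
F = -2 (F = -2 + 0 = -2)
d(Y, n) = -3 (d(Y, n) = -1*3 = -3)
I(t) = 7 - t
(190 + 160)*(d(F, 7) + ((-28 - 40) + 83)) - I(-6) = (190 + 160)*(-3 + ((-28 - 40) + 83)) - (7 - 1*(-6)) = 350*(-3 + (-68 + 83)) - (7 + 6) = 350*(-3 + 15) - 1*13 = 350*12 - 13 = 4200 - 13 = 4187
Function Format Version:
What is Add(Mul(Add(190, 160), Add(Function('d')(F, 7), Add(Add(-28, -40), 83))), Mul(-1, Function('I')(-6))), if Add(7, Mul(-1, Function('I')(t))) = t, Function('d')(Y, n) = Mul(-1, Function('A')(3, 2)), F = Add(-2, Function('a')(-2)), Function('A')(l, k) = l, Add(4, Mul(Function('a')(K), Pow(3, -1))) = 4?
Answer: 4187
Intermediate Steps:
Function('a')(K) = 0 (Function('a')(K) = Add(-12, Mul(3, 4)) = Add(-12, 12) = 0)
F = -2 (F = Add(-2, 0) = -2)
Function('d')(Y, n) = -3 (Function('d')(Y, n) = Mul(-1, 3) = -3)
Function('I')(t) = Add(7, Mul(-1, t))
Add(Mul(Add(190, 160), Add(Function('d')(F, 7), Add(Add(-28, -40), 83))), Mul(-1, Function('I')(-6))) = Add(Mul(Add(190, 160), Add(-3, Add(Add(-28, -40), 83))), Mul(-1, Add(7, Mul(-1, -6)))) = Add(Mul(350, Add(-3, Add(-68, 83))), Mul(-1, Add(7, 6))) = Add(Mul(350, Add(-3, 15)), Mul(-1, 13)) = Add(Mul(350, 12), -13) = Add(4200, -13) = 4187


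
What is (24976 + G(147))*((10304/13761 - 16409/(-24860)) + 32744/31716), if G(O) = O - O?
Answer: 417647424817196/6849744165 ≈ 60973.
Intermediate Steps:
G(O) = 0
(24976 + G(147))*((10304/13761 - 16409/(-24860)) + 32744/31716) = (24976 + 0)*((10304/13761 - 16409/(-24860)) + 32744/31716) = 24976*((10304*(1/13761) - 16409*(-1/24860)) + 32744*(1/31716)) = 24976*((10304/13761 + 16409/24860) + 8186/7929) = 24976*(43814699/31099860 + 8186/7929) = 24976*(66887800259/27398976660) = 417647424817196/6849744165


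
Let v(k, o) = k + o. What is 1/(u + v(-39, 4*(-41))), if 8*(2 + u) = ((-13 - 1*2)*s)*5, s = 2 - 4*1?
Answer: -4/745 ≈ -0.0053691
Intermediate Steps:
s = -2 (s = 2 - 4 = -2)
u = 67/4 (u = -2 + (((-13 - 1*2)*(-2))*5)/8 = -2 + (((-13 - 2)*(-2))*5)/8 = -2 + (-15*(-2)*5)/8 = -2 + (30*5)/8 = -2 + (1/8)*150 = -2 + 75/4 = 67/4 ≈ 16.750)
1/(u + v(-39, 4*(-41))) = 1/(67/4 + (-39 + 4*(-41))) = 1/(67/4 + (-39 - 164)) = 1/(67/4 - 203) = 1/(-745/4) = -4/745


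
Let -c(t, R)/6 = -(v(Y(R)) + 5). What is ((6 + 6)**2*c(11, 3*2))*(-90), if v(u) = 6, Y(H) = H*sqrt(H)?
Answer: -855360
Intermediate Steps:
Y(H) = H**(3/2)
c(t, R) = 66 (c(t, R) = -(-6)*(6 + 5) = -(-6)*11 = -6*(-11) = 66)
((6 + 6)**2*c(11, 3*2))*(-90) = ((6 + 6)**2*66)*(-90) = (12**2*66)*(-90) = (144*66)*(-90) = 9504*(-90) = -855360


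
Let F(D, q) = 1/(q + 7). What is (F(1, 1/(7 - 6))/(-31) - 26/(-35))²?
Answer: 41126569/75342400 ≈ 0.54586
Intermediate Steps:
F(D, q) = 1/(7 + q)
(F(1, 1/(7 - 6))/(-31) - 26/(-35))² = (1/((7 + 1/(7 - 6))*(-31)) - 26/(-35))² = (-1/31/(7 + 1/1) - 26*(-1/35))² = (-1/31/(7 + 1) + 26/35)² = (-1/31/8 + 26/35)² = ((⅛)*(-1/31) + 26/35)² = (-1/248 + 26/35)² = (6413/8680)² = 41126569/75342400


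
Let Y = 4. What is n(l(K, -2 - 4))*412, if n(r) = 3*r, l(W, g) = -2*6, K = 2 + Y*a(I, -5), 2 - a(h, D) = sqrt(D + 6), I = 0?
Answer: -14832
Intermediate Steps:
a(h, D) = 2 - sqrt(6 + D) (a(h, D) = 2 - sqrt(D + 6) = 2 - sqrt(6 + D))
K = 6 (K = 2 + 4*(2 - sqrt(6 - 5)) = 2 + 4*(2 - sqrt(1)) = 2 + 4*(2 - 1*1) = 2 + 4*(2 - 1) = 2 + 4*1 = 2 + 4 = 6)
l(W, g) = -12
n(l(K, -2 - 4))*412 = (3*(-12))*412 = -36*412 = -14832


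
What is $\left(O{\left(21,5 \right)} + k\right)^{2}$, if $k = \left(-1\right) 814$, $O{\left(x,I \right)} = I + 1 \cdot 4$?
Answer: $648025$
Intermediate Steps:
$O{\left(x,I \right)} = 4 + I$ ($O{\left(x,I \right)} = I + 4 = 4 + I$)
$k = -814$
$\left(O{\left(21,5 \right)} + k\right)^{2} = \left(\left(4 + 5\right) - 814\right)^{2} = \left(9 - 814\right)^{2} = \left(-805\right)^{2} = 648025$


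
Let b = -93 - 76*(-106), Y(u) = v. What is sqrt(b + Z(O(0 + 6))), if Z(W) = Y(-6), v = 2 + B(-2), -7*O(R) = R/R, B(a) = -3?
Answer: sqrt(7962) ≈ 89.230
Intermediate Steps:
O(R) = -1/7 (O(R) = -R/(7*R) = -1/7*1 = -1/7)
v = -1 (v = 2 - 3 = -1)
Y(u) = -1
Z(W) = -1
b = 7963 (b = -93 + 8056 = 7963)
sqrt(b + Z(O(0 + 6))) = sqrt(7963 - 1) = sqrt(7962)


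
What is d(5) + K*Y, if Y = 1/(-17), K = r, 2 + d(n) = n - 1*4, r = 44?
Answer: -61/17 ≈ -3.5882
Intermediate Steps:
d(n) = -6 + n (d(n) = -2 + (n - 1*4) = -2 + (n - 4) = -2 + (-4 + n) = -6 + n)
K = 44
Y = -1/17 ≈ -0.058824
d(5) + K*Y = (-6 + 5) + 44*(-1/17) = -1 - 44/17 = -61/17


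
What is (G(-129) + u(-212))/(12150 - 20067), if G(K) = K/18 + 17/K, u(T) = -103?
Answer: 2189/157122 ≈ 0.013932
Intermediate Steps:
G(K) = 17/K + K/18 (G(K) = K*(1/18) + 17/K = K/18 + 17/K = 17/K + K/18)
(G(-129) + u(-212))/(12150 - 20067) = ((17/(-129) + (1/18)*(-129)) - 103)/(12150 - 20067) = ((17*(-1/129) - 43/6) - 103)/(-7917) = ((-17/129 - 43/6) - 103)*(-1/7917) = (-1883/258 - 103)*(-1/7917) = -28457/258*(-1/7917) = 2189/157122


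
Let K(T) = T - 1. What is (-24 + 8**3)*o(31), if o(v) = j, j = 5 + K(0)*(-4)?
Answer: 4392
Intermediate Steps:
K(T) = -1 + T
j = 9 (j = 5 + (-1 + 0)*(-4) = 5 - 1*(-4) = 5 + 4 = 9)
o(v) = 9
(-24 + 8**3)*o(31) = (-24 + 8**3)*9 = (-24 + 512)*9 = 488*9 = 4392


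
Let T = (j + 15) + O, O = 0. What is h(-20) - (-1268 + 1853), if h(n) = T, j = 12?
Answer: -558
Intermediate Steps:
T = 27 (T = (12 + 15) + 0 = 27 + 0 = 27)
h(n) = 27
h(-20) - (-1268 + 1853) = 27 - (-1268 + 1853) = 27 - 1*585 = 27 - 585 = -558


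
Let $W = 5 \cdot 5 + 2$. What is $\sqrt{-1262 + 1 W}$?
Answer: $i \sqrt{1235} \approx 35.143 i$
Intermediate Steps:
$W = 27$ ($W = 25 + 2 = 27$)
$\sqrt{-1262 + 1 W} = \sqrt{-1262 + 1 \cdot 27} = \sqrt{-1262 + 27} = \sqrt{-1235} = i \sqrt{1235}$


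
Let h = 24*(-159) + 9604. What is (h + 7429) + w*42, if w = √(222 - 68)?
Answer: 13217 + 42*√154 ≈ 13738.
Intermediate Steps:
w = √154 ≈ 12.410
h = 5788 (h = -3816 + 9604 = 5788)
(h + 7429) + w*42 = (5788 + 7429) + √154*42 = 13217 + 42*√154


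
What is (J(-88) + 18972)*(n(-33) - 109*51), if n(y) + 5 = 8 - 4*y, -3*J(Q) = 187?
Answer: -102566032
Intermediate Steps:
J(Q) = -187/3 (J(Q) = -⅓*187 = -187/3)
n(y) = 3 - 4*y (n(y) = -5 + (8 - 4*y) = 3 - 4*y)
(J(-88) + 18972)*(n(-33) - 109*51) = (-187/3 + 18972)*((3 - 4*(-33)) - 109*51) = 56729*((3 + 132) - 5559)/3 = 56729*(135 - 5559)/3 = (56729/3)*(-5424) = -102566032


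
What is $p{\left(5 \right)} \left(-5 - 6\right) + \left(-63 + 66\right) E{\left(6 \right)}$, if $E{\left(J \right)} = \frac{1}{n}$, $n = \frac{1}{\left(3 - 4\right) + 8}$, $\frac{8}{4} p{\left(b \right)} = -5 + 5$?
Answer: $21$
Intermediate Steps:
$p{\left(b \right)} = 0$ ($p{\left(b \right)} = \frac{-5 + 5}{2} = \frac{1}{2} \cdot 0 = 0$)
$n = \frac{1}{7}$ ($n = \frac{1}{-1 + 8} = \frac{1}{7} \approx 0.14286$)
$E{\left(J \right)} = 7$ ($E{\left(J \right)} = \frac{1}{\frac{1}{7}} = 7$)
$p{\left(5 \right)} \left(-5 - 6\right) + \left(-63 + 66\right) E{\left(6 \right)} = 0 \left(-5 - 6\right) + \left(-63 + 66\right) 7 = 0 \left(-11\right) + 3 \cdot 7 = 0 + 21 = 21$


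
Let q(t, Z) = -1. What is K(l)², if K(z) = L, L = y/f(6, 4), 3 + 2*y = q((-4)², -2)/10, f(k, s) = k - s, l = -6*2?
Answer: 961/1600 ≈ 0.60063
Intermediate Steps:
l = -12
y = -31/20 (y = -3/2 + (-1/10)/2 = -3/2 + (-1*⅒)/2 = -3/2 + (½)*(-⅒) = -3/2 - 1/20 = -31/20 ≈ -1.5500)
L = -31/40 (L = -31/(20*(6 - 1*4)) = -31/(20*(6 - 4)) = -31/20/2 = -31/20*½ = -31/40 ≈ -0.77500)
K(z) = -31/40
K(l)² = (-31/40)² = 961/1600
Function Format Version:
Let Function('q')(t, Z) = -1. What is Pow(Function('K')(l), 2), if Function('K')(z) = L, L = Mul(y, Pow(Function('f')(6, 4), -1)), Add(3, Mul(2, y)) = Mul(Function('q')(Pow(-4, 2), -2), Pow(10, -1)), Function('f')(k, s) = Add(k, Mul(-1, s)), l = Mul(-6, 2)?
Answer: Rational(961, 1600) ≈ 0.60063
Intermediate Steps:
l = -12
y = Rational(-31, 20) (y = Add(Rational(-3, 2), Mul(Rational(1, 2), Mul(-1, Pow(10, -1)))) = Add(Rational(-3, 2), Mul(Rational(1, 2), Mul(-1, Rational(1, 10)))) = Add(Rational(-3, 2), Mul(Rational(1, 2), Rational(-1, 10))) = Add(Rational(-3, 2), Rational(-1, 20)) = Rational(-31, 20) ≈ -1.5500)
L = Rational(-31, 40) (L = Mul(Rational(-31, 20), Pow(Add(6, Mul(-1, 4)), -1)) = Mul(Rational(-31, 20), Pow(Add(6, -4), -1)) = Mul(Rational(-31, 20), Pow(2, -1)) = Mul(Rational(-31, 20), Rational(1, 2)) = Rational(-31, 40) ≈ -0.77500)
Function('K')(z) = Rational(-31, 40)
Pow(Function('K')(l), 2) = Pow(Rational(-31, 40), 2) = Rational(961, 1600)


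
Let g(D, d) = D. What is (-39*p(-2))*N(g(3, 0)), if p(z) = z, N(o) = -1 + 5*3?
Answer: 1092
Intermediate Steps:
N(o) = 14 (N(o) = -1 + 15 = 14)
(-39*p(-2))*N(g(3, 0)) = -39*(-2)*14 = 78*14 = 1092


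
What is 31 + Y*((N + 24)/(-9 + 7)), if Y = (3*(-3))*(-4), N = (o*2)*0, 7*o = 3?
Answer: -401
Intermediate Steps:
o = 3/7 (o = (1/7)*3 = 3/7 ≈ 0.42857)
N = 0 (N = ((3/7)*2)*0 = (6/7)*0 = 0)
Y = 36 (Y = -9*(-4) = 36)
31 + Y*((N + 24)/(-9 + 7)) = 31 + 36*((0 + 24)/(-9 + 7)) = 31 + 36*(24/(-2)) = 31 + 36*(24*(-1/2)) = 31 + 36*(-12) = 31 - 432 = -401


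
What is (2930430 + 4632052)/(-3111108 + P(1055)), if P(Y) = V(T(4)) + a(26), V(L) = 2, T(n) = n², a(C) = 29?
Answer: -7562482/3111077 ≈ -2.4308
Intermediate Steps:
P(Y) = 31 (P(Y) = 2 + 29 = 31)
(2930430 + 4632052)/(-3111108 + P(1055)) = (2930430 + 4632052)/(-3111108 + 31) = 7562482/(-3111077) = 7562482*(-1/3111077) = -7562482/3111077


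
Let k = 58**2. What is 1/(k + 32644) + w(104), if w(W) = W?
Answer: 3744833/36008 ≈ 104.00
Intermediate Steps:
k = 3364
1/(k + 32644) + w(104) = 1/(3364 + 32644) + 104 = 1/36008 + 104 = 3744833/36008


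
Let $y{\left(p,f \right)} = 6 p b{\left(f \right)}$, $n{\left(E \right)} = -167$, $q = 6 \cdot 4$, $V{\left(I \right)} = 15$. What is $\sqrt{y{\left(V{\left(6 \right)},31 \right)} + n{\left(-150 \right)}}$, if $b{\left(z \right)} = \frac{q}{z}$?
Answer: $\frac{i \sqrt{93527}}{31} \approx 9.8652 i$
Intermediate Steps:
$q = 24$
$b{\left(z \right)} = \frac{24}{z}$
$y{\left(p,f \right)} = \frac{144 p}{f}$ ($y{\left(p,f \right)} = 6 p \frac{24}{f} = \frac{144 p}{f}$)
$\sqrt{y{\left(V{\left(6 \right)},31 \right)} + n{\left(-150 \right)}} = \sqrt{144 \cdot 15 \cdot \frac{1}{31} - 167} = \sqrt{\frac{2160}{31} - 167} = \sqrt{- \frac{3017}{31}} = \frac{i \sqrt{93527}}{31}$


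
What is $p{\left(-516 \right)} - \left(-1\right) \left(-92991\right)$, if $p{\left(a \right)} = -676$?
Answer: $-93667$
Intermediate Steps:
$p{\left(-516 \right)} - \left(-1\right) \left(-92991\right) = -676 - \left(-1\right) \left(-92991\right) = -676 - 92991 = -93667$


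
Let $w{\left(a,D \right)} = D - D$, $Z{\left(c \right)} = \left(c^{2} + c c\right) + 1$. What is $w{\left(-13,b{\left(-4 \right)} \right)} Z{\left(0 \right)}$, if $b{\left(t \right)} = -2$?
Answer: $0$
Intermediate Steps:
$Z{\left(c \right)} = 1 + 2 c^{2}$ ($Z{\left(c \right)} = \left(c^{2} + c^{2}\right) + 1 = 2 c^{2} + 1 = 1 + 2 c^{2}$)
$w{\left(a,D \right)} = 0$
$w{\left(-13,b{\left(-4 \right)} \right)} Z{\left(0 \right)} = 0 \left(1 + 2 \cdot 0^{2}\right) = 0 \left(1 + 2 \cdot 0\right) = 0 \left(1 + 0\right) = 0 \cdot 1 = 0$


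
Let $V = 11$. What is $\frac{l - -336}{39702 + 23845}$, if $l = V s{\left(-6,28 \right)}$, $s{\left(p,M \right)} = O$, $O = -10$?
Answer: $\frac{226}{63547} \approx 0.0035564$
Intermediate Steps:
$s{\left(p,M \right)} = -10$
$l = -110$ ($l = 11 \left(-10\right) = -110$)
$\frac{l - -336}{39702 + 23845} = \frac{-110 - -336}{39702 + 23845} = \frac{-110 + 336}{63547} = 226 \cdot \frac{1}{63547} = \frac{226}{63547}$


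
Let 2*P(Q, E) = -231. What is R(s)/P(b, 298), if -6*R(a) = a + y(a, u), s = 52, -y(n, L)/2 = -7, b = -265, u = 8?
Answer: 2/21 ≈ 0.095238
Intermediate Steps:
y(n, L) = 14 (y(n, L) = -2*(-7) = 14)
P(Q, E) = -231/2 (P(Q, E) = (½)*(-231) = -231/2)
R(a) = -7/3 - a/6 (R(a) = -(a + 14)/6 = -(14 + a)/6 = -7/3 - a/6)
R(s)/P(b, 298) = (-7/3 - ⅙*52)/(-231/2) = (-7/3 - 26/3)*(-2/231) = -11*(-2/231) = 2/21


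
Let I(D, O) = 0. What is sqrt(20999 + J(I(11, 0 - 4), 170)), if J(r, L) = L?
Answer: sqrt(21169) ≈ 145.50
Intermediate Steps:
sqrt(20999 + J(I(11, 0 - 4), 170)) = sqrt(20999 + 170) = sqrt(21169)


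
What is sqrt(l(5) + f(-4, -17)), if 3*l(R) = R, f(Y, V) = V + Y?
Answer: I*sqrt(174)/3 ≈ 4.397*I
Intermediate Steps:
l(R) = R/3
sqrt(l(5) + f(-4, -17)) = sqrt((1/3)*5 + (-17 - 4)) = sqrt(5/3 - 21) = sqrt(-58/3) = I*sqrt(174)/3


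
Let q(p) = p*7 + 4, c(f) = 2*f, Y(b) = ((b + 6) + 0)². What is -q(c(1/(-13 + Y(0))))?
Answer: -106/23 ≈ -4.6087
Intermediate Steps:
Y(b) = (6 + b)² (Y(b) = ((6 + b) + 0)² = (6 + b)²)
q(p) = 4 + 7*p (q(p) = 7*p + 4 = 4 + 7*p)
-q(c(1/(-13 + Y(0)))) = -(4 + 7*(2/(-13 + (6 + 0)²))) = -(4 + 7*(2/(-13 + 6²))) = -(4 + 7*(2/(-13 + 36))) = -(4 + 7*(2/23)) = -(4 + 14/23) = -1*106/23 = -106/23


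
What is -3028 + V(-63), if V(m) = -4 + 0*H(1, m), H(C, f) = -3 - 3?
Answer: -3032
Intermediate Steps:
H(C, f) = -6
V(m) = -4 (V(m) = -4 + 0*(-6) = -4 + 0 = -4)
-3028 + V(-63) = -3028 - 4 = -3032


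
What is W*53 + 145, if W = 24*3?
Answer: 3961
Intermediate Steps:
W = 72
W*53 + 145 = 72*53 + 145 = 3816 + 145 = 3961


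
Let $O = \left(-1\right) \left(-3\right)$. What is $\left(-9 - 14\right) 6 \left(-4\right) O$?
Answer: $1656$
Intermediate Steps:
$O = 3$
$\left(-9 - 14\right) 6 \left(-4\right) O = \left(-9 - 14\right) 6 \left(-4\right) 3 = - 23 \left(\left(-24\right) 3\right) = \left(-23\right) \left(-72\right) = 1656$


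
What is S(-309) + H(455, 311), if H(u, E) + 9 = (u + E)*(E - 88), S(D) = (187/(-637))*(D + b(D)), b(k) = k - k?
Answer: 108863116/637 ≈ 1.7090e+5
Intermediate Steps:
b(k) = 0
S(D) = -187*D/637 (S(D) = (187/(-637))*(D + 0) = (187*(-1/637))*D = -187*D/637)
H(u, E) = -9 + (-88 + E)*(E + u) (H(u, E) = -9 + (u + E)*(E - 88) = -9 + (E + u)*(-88 + E) = -9 + (-88 + E)*(E + u))
S(-309) + H(455, 311) = -187/637*(-309) + (-9 + 311² - 88*311 - 88*455 + 311*455) = 57783/637 + (-9 + 96721 - 27368 - 40040 + 141505) = 57783/637 + 170809 = 108863116/637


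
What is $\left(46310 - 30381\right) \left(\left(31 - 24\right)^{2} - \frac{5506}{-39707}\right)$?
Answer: $\frac{31079852421}{39707} \approx 7.8273 \cdot 10^{5}$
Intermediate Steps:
$\left(46310 - 30381\right) \left(\left(31 - 24\right)^{2} - \frac{5506}{-39707}\right) = 15929 \left(7^{2} - - \frac{5506}{39707}\right) = 15929 \left(49 + \frac{5506}{39707}\right) = 15929 \cdot \frac{1951149}{39707} = \frac{31079852421}{39707}$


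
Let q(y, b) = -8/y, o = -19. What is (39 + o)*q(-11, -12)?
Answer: 160/11 ≈ 14.545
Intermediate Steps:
(39 + o)*q(-11, -12) = (39 - 19)*(-8/(-11)) = 20*(-8*(-1/11)) = 20*(8/11) = 160/11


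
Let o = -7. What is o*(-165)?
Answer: 1155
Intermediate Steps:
o*(-165) = -7*(-165) = 1155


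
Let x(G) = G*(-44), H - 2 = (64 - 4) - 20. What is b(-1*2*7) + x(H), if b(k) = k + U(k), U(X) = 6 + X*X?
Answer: -1660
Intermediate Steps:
U(X) = 6 + X²
b(k) = 6 + k + k² (b(k) = k + (6 + k²) = 6 + k + k²)
H = 42 (H = 2 + ((64 - 4) - 20) = 2 + (60 - 20) = 2 + 40 = 42)
x(G) = -44*G
b(-1*2*7) + x(H) = (6 - 1*2*7 + (-1*2*7)²) - 44*42 = (6 - 2*7 + (-2*7)²) - 1848 = (6 - 14 + (-14)²) - 1848 = (6 - 14 + 196) - 1848 = 188 - 1848 = -1660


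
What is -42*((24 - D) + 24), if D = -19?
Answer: -2814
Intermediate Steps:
-42*((24 - D) + 24) = -42*((24 - 1*(-19)) + 24) = -42*((24 + 19) + 24) = -42*(43 + 24) = -42*67 = -2814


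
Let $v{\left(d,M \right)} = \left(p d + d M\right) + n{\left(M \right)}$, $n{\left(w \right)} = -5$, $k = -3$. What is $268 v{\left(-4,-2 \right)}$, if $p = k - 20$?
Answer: $25460$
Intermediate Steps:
$p = -23$ ($p = -3 - 20 = -23$)
$v{\left(d,M \right)} = -5 - 23 d + M d$ ($v{\left(d,M \right)} = \left(- 23 d + d M\right) - 5 = \left(- 23 d + M d\right) - 5 = -5 - 23 d + M d$)
$268 v{\left(-4,-2 \right)} = 268 \left(-5 - -92 - -8\right) = 268 \left(-5 + 92 + 8\right) = 268 \cdot 95 = 25460$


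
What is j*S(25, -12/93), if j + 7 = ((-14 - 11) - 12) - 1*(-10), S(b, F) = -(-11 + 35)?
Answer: 816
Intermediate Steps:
S(b, F) = -24 (S(b, F) = -1*24 = -24)
j = -34 (j = -7 + (((-14 - 11) - 12) - 1*(-10)) = -7 + ((-25 - 12) + 10) = -7 + (-37 + 10) = -7 - 27 = -34)
j*S(25, -12/93) = -34*(-24) = 816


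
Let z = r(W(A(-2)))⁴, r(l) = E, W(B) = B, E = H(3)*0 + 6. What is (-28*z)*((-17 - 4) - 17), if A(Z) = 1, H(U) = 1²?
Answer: 1378944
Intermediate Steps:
H(U) = 1
E = 6 (E = 1*0 + 6 = 0 + 6 = 6)
r(l) = 6
z = 1296 (z = 6⁴ = 1296)
(-28*z)*((-17 - 4) - 17) = (-28*1296)*((-17 - 4) - 17) = -36288*(-21 - 17) = -36288*(-38) = 1378944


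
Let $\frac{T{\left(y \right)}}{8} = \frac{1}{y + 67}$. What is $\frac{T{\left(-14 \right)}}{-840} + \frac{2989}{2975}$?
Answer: $\frac{475166}{473025} \approx 1.0045$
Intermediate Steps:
$T{\left(y \right)} = \frac{8}{67 + y}$ ($T{\left(y \right)} = \frac{8}{y + 67} = \frac{8}{67 + y}$)
$\frac{T{\left(-14 \right)}}{-840} + \frac{2989}{2975} = \frac{8 \frac{1}{67 - 14}}{-840} + \frac{2989}{2975} = \frac{8}{53} \left(- \frac{1}{840}\right) + 2989 \cdot \frac{1}{2975} = 8 \cdot \frac{1}{53} \left(- \frac{1}{840}\right) + \frac{427}{425} = \frac{8}{53} \left(- \frac{1}{840}\right) + \frac{427}{425} = - \frac{1}{5565} + \frac{427}{425} = \frac{475166}{473025}$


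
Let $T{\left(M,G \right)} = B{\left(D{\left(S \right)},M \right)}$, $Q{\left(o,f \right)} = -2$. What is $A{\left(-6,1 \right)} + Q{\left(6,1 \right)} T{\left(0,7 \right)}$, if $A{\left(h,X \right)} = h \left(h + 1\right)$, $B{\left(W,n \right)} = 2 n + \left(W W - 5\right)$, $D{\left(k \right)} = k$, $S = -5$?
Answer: $-10$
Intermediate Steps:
$B{\left(W,n \right)} = -5 + W^{2} + 2 n$ ($B{\left(W,n \right)} = 2 n + \left(W^{2} - 5\right) = 2 n + \left(-5 + W^{2}\right) = -5 + W^{2} + 2 n$)
$T{\left(M,G \right)} = 20 + 2 M$ ($T{\left(M,G \right)} = -5 + \left(-5\right)^{2} + 2 M = -5 + 25 + 2 M = 20 + 2 M$)
$A{\left(h,X \right)} = h \left(1 + h\right)$
$A{\left(-6,1 \right)} + Q{\left(6,1 \right)} T{\left(0,7 \right)} = - 6 \left(1 - 6\right) - 2 \left(20 + 2 \cdot 0\right) = \left(-6\right) \left(-5\right) - 2 \left(20 + 0\right) = 30 - 40 = -10$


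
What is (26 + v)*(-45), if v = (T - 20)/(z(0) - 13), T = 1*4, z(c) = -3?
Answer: -1215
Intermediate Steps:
T = 4
v = 1 (v = (4 - 20)/(-3 - 13) = -16/(-16) = -16*(-1/16) = 1)
(26 + v)*(-45) = (26 + 1)*(-45) = 27*(-45) = -1215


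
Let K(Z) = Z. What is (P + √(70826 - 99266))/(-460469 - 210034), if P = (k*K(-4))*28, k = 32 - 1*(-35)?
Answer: 7504/670503 - 2*I*√790/223501 ≈ 0.011192 - 0.00025152*I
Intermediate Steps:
k = 67 (k = 32 + 35 = 67)
P = -7504 (P = (67*(-4))*28 = -268*28 = -7504)
(P + √(70826 - 99266))/(-460469 - 210034) = (-7504 + √(70826 - 99266))/(-460469 - 210034) = (-7504 + √(-28440))/(-670503) = (-7504 + 6*I*√790)*(-1/670503) = 7504/670503 - 2*I*√790/223501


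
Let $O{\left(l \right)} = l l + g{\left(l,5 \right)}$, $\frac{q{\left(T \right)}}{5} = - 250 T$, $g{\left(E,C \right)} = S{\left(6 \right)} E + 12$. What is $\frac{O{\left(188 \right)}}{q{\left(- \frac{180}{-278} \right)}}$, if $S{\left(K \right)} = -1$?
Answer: $- \frac{1222088}{28125} \approx -43.452$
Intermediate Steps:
$g{\left(E,C \right)} = 12 - E$ ($g{\left(E,C \right)} = - E + 12 = 12 - E$)
$q{\left(T \right)} = - 1250 T$ ($q{\left(T \right)} = 5 \left(- 250 T\right) = - 1250 T$)
$O{\left(l \right)} = 12 + l^{2} - l$ ($O{\left(l \right)} = l l - \left(-12 + l\right) = l^{2} - \left(-12 + l\right) = 12 + l^{2} - l$)
$\frac{O{\left(188 \right)}}{q{\left(- \frac{180}{-278} \right)}} = \frac{12 + 188^{2} - 188}{\left(-1250\right) \left(- \frac{180}{-278}\right)} = \frac{12 + 35344 - 188}{\left(-1250\right) \left(\left(-180\right) \left(- \frac{1}{278}\right)\right)} = \frac{35168}{\left(-1250\right) \frac{90}{139}} = \frac{35168}{- \frac{112500}{139}} = 35168 \left(- \frac{139}{112500}\right) = - \frac{1222088}{28125}$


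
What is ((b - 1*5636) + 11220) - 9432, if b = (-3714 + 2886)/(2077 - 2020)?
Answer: -73388/19 ≈ -3862.5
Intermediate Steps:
b = -276/19 (b = -828/57 = -828*1/57 = -276/19 ≈ -14.526)
((b - 1*5636) + 11220) - 9432 = ((-276/19 - 1*5636) + 11220) - 9432 = ((-276/19 - 5636) + 11220) - 9432 = (-107360/19 + 11220) - 9432 = 105820/19 - 9432 = -73388/19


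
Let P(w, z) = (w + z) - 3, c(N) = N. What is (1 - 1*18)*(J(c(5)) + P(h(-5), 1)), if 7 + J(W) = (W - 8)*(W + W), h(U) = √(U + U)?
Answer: 663 - 17*I*√10 ≈ 663.0 - 53.759*I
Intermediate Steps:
h(U) = √2*√U (h(U) = √(2*U) = √2*√U)
P(w, z) = -3 + w + z
J(W) = -7 + 2*W*(-8 + W) (J(W) = -7 + (W - 8)*(W + W) = -7 + (-8 + W)*(2*W) = -7 + 2*W*(-8 + W))
(1 - 1*18)*(J(c(5)) + P(h(-5), 1)) = (1 - 1*18)*((-7 - 16*5 + 2*5²) + (-3 + √2*√(-5) + 1)) = (1 - 18)*((-7 - 80 + 2*25) + (-3 + √2*(I*√5) + 1)) = -17*((-7 - 80 + 50) + (-3 + I*√10 + 1)) = -17*(-37 + (-2 + I*√10)) = -17*(-39 + I*√10) = 663 - 17*I*√10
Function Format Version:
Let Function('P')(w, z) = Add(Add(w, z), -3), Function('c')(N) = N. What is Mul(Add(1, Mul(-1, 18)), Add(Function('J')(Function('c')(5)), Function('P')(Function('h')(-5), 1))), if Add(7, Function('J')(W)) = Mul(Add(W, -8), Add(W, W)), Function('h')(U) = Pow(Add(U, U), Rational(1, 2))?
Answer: Add(663, Mul(-17, I, Pow(10, Rational(1, 2)))) ≈ Add(663.00, Mul(-53.759, I))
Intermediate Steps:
Function('h')(U) = Mul(Pow(2, Rational(1, 2)), Pow(U, Rational(1, 2))) (Function('h')(U) = Pow(Mul(2, U), Rational(1, 2)) = Mul(Pow(2, Rational(1, 2)), Pow(U, Rational(1, 2))))
Function('P')(w, z) = Add(-3, w, z)
Function('J')(W) = Add(-7, Mul(2, W, Add(-8, W))) (Function('J')(W) = Add(-7, Mul(Add(W, -8), Add(W, W))) = Add(-7, Mul(Add(-8, W), Mul(2, W))) = Add(-7, Mul(2, W, Add(-8, W))))
Mul(Add(1, Mul(-1, 18)), Add(Function('J')(Function('c')(5)), Function('P')(Function('h')(-5), 1))) = Mul(Add(1, Mul(-1, 18)), Add(Add(-7, Mul(-16, 5), Mul(2, Pow(5, 2))), Add(-3, Mul(Pow(2, Rational(1, 2)), Pow(-5, Rational(1, 2))), 1))) = Mul(Add(1, -18), Add(Add(-7, -80, Mul(2, 25)), Add(-3, Mul(Pow(2, Rational(1, 2)), Mul(I, Pow(5, Rational(1, 2)))), 1))) = Mul(-17, Add(Add(-7, -80, 50), Add(-3, Mul(I, Pow(10, Rational(1, 2))), 1))) = Mul(-17, Add(-37, Add(-2, Mul(I, Pow(10, Rational(1, 2)))))) = Mul(-17, Add(-39, Mul(I, Pow(10, Rational(1, 2))))) = Add(663, Mul(-17, I, Pow(10, Rational(1, 2))))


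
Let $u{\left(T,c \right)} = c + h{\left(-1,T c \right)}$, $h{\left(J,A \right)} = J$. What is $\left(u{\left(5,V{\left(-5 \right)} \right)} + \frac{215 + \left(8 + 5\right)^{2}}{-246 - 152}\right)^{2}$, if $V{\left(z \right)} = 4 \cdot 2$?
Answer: $\frac{1442401}{39601} \approx 36.423$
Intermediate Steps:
$V{\left(z \right)} = 8$
$u{\left(T,c \right)} = -1 + c$ ($u{\left(T,c \right)} = c - 1 = -1 + c$)
$\left(u{\left(5,V{\left(-5 \right)} \right)} + \frac{215 + \left(8 + 5\right)^{2}}{-246 - 152}\right)^{2} = \left(\left(-1 + 8\right) + \frac{215 + \left(8 + 5\right)^{2}}{-246 - 152}\right)^{2} = \left(7 + \frac{215 + 13^{2}}{-398}\right)^{2} = \left(7 + \left(215 + 169\right) \left(- \frac{1}{398}\right)\right)^{2} = \left(7 + 384 \left(- \frac{1}{398}\right)\right)^{2} = \left(7 - \frac{192}{199}\right)^{2} = \left(\frac{1201}{199}\right)^{2} = \frac{1442401}{39601}$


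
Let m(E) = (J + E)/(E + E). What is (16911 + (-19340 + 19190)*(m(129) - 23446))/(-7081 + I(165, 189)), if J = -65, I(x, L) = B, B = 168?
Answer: -151952273/297259 ≈ -511.18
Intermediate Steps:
I(x, L) = 168
m(E) = (-65 + E)/(2*E) (m(E) = (-65 + E)/(E + E) = (-65 + E)/((2*E)) = (-65 + E)*(1/(2*E)) = (-65 + E)/(2*E))
(16911 + (-19340 + 19190)*(m(129) - 23446))/(-7081 + I(165, 189)) = (16911 + (-19340 + 19190)*((1/2)*(-65 + 129)/129 - 23446))/(-7081 + 168) = (16911 - 150*((1/2)*(1/129)*64 - 23446))/(-6913) = (16911 - 150*(32/129 - 23446))*(-1/6913) = (16911 - 150*(-3024502/129))*(-1/6913) = (16911 + 151225100/43)*(-1/6913) = (151952273/43)*(-1/6913) = -151952273/297259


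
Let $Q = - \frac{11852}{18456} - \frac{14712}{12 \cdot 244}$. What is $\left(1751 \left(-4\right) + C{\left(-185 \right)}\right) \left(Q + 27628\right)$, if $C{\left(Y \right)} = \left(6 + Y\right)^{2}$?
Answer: $\frac{97324028924293}{140727} \approx 6.9158 \cdot 10^{8}$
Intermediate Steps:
$Q = - \frac{797467}{140727}$ ($Q = \left(-11852\right) \frac{1}{18456} - \frac{14712}{2928} = - \frac{2963}{4614} - \frac{613}{122} = - \frac{797467}{140727} \approx -5.6668$)
$\left(1751 \left(-4\right) + C{\left(-185 \right)}\right) \left(Q + 27628\right) = \left(1751 \left(-4\right) + \left(6 - 185\right)^{2}\right) \left(- \frac{797467}{140727} + 27628\right) = \left(-7004 + \left(-179\right)^{2}\right) \frac{3887208089}{140727} = \left(-7004 + 32041\right) \frac{3887208089}{140727} = 25037 \cdot \frac{3887208089}{140727} = \frac{97324028924293}{140727}$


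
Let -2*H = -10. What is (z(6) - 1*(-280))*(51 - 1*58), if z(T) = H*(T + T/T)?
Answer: -2205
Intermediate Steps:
H = 5 (H = -½*(-10) = 5)
z(T) = 5 + 5*T (z(T) = 5*(T + T/T) = 5*(T + 1) = 5*(1 + T) = 5 + 5*T)
(z(6) - 1*(-280))*(51 - 1*58) = ((5 + 5*6) - 1*(-280))*(51 - 1*58) = ((5 + 30) + 280)*(51 - 58) = (35 + 280)*(-7) = 315*(-7) = -2205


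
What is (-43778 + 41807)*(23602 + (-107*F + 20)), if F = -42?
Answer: -55416636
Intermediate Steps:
(-43778 + 41807)*(23602 + (-107*F + 20)) = (-43778 + 41807)*(23602 + (-107*(-42) + 20)) = -1971*(23602 + (4494 + 20)) = -1971*(23602 + 4514) = -1971*28116 = -55416636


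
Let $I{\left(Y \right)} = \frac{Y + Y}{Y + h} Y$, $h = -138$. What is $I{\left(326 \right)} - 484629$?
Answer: $- \frac{22724425}{47} \approx -4.835 \cdot 10^{5}$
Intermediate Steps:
$I{\left(Y \right)} = \frac{2 Y^{2}}{-138 + Y}$ ($I{\left(Y \right)} = \frac{Y + Y}{Y - 138} Y = \frac{2 Y}{-138 + Y} Y = \frac{2 Y^{2}}{-138 + Y}$)
$I{\left(326 \right)} - 484629 = \frac{2 \cdot 326^{2}}{-138 + 326} - 484629 = 2 \cdot 106276 \cdot \frac{1}{188} - 484629 = \frac{53138}{47} - 484629 = - \frac{22724425}{47}$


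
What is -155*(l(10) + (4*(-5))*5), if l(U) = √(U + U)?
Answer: 15500 - 310*√5 ≈ 14807.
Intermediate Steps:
l(U) = √2*√U (l(U) = √(2*U) = √2*√U)
-155*(l(10) + (4*(-5))*5) = -155*(√2*√10 + (4*(-5))*5) = -155*(2*√5 - 20*5) = -155*(2*√5 - 100) = -155*(-100 + 2*√5) = 15500 - 310*√5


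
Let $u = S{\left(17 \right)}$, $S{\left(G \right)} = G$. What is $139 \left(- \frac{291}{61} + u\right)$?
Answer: $\frac{103694}{61} \approx 1699.9$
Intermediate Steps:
$u = 17$
$139 \left(- \frac{291}{61} + u\right) = 139 \left(- \frac{291}{61} + 17\right) = 139 \cdot \frac{746}{61} = \frac{103694}{61}$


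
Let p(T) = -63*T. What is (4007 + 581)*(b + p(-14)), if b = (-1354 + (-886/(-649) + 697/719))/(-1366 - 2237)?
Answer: 6806353908510044/1681271493 ≈ 4.0483e+6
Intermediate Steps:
b = 630728987/1681271493 (b = (-1354 + (-886*(-1/649) + 697*(1/719)))/(-3603) = (-1354 + (886/649 + 697/719))*(-1/3603) = (-1354 + 1089387/466631)*(-1/3603) = -630728987/466631*(-1/3603) = 630728987/1681271493 ≈ 0.37515)
(4007 + 581)*(b + p(-14)) = (4007 + 581)*(630728987/1681271493 - 63*(-14)) = 4588*(630728987/1681271493 + 882) = 4588*(1483512185813/1681271493) = 6806353908510044/1681271493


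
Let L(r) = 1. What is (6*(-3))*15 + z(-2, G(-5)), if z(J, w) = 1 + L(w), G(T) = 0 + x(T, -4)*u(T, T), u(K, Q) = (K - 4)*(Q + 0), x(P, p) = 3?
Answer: -268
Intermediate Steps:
u(K, Q) = Q*(-4 + K) (u(K, Q) = (-4 + K)*Q = Q*(-4 + K))
G(T) = 3*T*(-4 + T) (G(T) = 0 + 3*(T*(-4 + T)) = 0 + 3*T*(-4 + T) = 3*T*(-4 + T))
z(J, w) = 2 (z(J, w) = 1 + 1 = 2)
(6*(-3))*15 + z(-2, G(-5)) = (6*(-3))*15 + 2 = -18*15 + 2 = -270 + 2 = -268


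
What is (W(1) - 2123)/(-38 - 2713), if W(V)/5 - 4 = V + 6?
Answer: 2068/2751 ≈ 0.75173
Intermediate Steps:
W(V) = 50 + 5*V (W(V) = 20 + 5*(V + 6) = 20 + 5*(6 + V) = 20 + (30 + 5*V) = 50 + 5*V)
(W(1) - 2123)/(-38 - 2713) = ((50 + 5*1) - 2123)/(-38 - 2713) = ((50 + 5) - 2123)/(-2751) = (55 - 2123)*(-1/2751) = -2068*(-1/2751) = 2068/2751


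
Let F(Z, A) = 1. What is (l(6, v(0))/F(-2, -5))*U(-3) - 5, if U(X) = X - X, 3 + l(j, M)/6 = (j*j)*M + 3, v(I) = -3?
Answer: -5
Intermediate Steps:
l(j, M) = 6*M*j² (l(j, M) = -18 + 6*((j*j)*M + 3) = -18 + 6*(j²*M + 3) = -18 + 6*(M*j² + 3) = -18 + 6*(3 + M*j²) = -18 + (18 + 6*M*j²) = 6*M*j²)
U(X) = 0
(l(6, v(0))/F(-2, -5))*U(-3) - 5 = ((6*(-3)*6²)/1)*0 - 5 = ((6*(-3)*36)*1)*0 - 5 = -648*1*0 - 5 = -648*0 - 5 = 0 - 5 = -5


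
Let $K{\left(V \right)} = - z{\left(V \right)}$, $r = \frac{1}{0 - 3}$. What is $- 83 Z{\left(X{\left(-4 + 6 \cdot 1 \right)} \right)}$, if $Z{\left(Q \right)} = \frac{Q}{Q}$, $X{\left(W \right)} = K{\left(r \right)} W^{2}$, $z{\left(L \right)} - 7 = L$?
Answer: $-83$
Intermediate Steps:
$r = - \frac{1}{3}$ ($r = \frac{1}{-3} = - \frac{1}{3} \approx -0.33333$)
$z{\left(L \right)} = 7 + L$
$K{\left(V \right)} = -7 - V$ ($K{\left(V \right)} = - (7 + V) = -7 - V$)
$X{\left(W \right)} = - \frac{20 W^{2}}{3}$ ($X{\left(W \right)} = \left(-7 - - \frac{1}{3}\right) W^{2} = \left(-7 + \frac{1}{3}\right) W^{2} = - \frac{20 W^{2}}{3}$)
$Z{\left(Q \right)} = 1$
$- 83 Z{\left(X{\left(-4 + 6 \cdot 1 \right)} \right)} = \left(-83\right) 1 = -83$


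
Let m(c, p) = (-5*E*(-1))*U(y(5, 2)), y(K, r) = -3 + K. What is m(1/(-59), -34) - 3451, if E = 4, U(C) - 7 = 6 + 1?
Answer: -3171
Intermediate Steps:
U(C) = 14 (U(C) = 7 + (6 + 1) = 7 + 7 = 14)
m(c, p) = 280 (m(c, p) = (-5*4*(-1))*14 = -20*(-1)*14 = 20*14 = 280)
m(1/(-59), -34) - 3451 = 280 - 3451 = -3171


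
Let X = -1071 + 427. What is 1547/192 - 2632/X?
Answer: 53629/4416 ≈ 12.144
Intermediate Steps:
X = -644
1547/192 - 2632/X = 1547/192 - 2632/(-644) = 1547*(1/192) - 2632*(-1/644) = 1547/192 + 94/23 = 53629/4416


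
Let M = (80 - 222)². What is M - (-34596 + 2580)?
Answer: 52180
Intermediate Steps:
M = 20164 (M = (-142)² = 20164)
M - (-34596 + 2580) = 20164 - (-34596 + 2580) = 20164 - 1*(-32016) = 20164 + 32016 = 52180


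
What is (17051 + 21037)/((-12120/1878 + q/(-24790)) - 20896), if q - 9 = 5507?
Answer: -73883768940/40547377057 ≈ -1.8222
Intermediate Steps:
q = 5516 (q = 9 + 5507 = 5516)
(17051 + 21037)/((-12120/1878 + q/(-24790)) - 20896) = (17051 + 21037)/((-12120/1878 + 5516/(-24790)) - 20896) = 38088/((-12120*1/1878 + 5516*(-1/24790)) - 20896) = 38088/((-2020/313 - 2758/12395) - 20896) = 38088/(-25901154/3879635 - 20896) = 38088/(-81094754114/3879635) = 38088*(-3879635/81094754114) = -73883768940/40547377057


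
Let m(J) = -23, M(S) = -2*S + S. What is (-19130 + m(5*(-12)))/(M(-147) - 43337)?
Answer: 19153/43190 ≈ 0.44346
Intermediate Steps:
M(S) = -S
(-19130 + m(5*(-12)))/(M(-147) - 43337) = (-19130 - 23)/(-1*(-147) - 43337) = -19153/(147 - 43337) = -19153/(-43190) = -19153*(-1/43190) = 19153/43190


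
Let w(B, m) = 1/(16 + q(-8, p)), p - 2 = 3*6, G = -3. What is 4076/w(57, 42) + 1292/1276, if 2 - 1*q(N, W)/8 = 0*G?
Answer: 41608131/319 ≈ 1.3043e+5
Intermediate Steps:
p = 20 (p = 2 + 3*6 = 2 + 18 = 20)
q(N, W) = 16 (q(N, W) = 16 - 0*(-3) = 16 - 8*0 = 16 + 0 = 16)
w(B, m) = 1/32 (w(B, m) = 1/(16 + 16) = 1/32)
4076/w(57, 42) + 1292/1276 = 4076/(1/32) + 1292/1276 = 4076*32 + 1292*(1/1276) = 130432 + 323/319 = 41608131/319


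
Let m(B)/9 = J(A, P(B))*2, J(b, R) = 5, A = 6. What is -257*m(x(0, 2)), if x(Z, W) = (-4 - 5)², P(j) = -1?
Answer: -23130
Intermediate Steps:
x(Z, W) = 81 (x(Z, W) = (-9)² = 81)
m(B) = 90 (m(B) = 9*(5*2) = 9*10 = 90)
-257*m(x(0, 2)) = -257*90 = -23130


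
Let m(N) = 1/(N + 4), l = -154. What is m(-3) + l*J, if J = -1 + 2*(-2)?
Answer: 771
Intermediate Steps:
m(N) = 1/(4 + N)
J = -5 (J = -1 - 4 = -5)
m(-3) + l*J = 1/(4 - 3) - 154*(-5) = 1/1 + 770 = 1 + 770 = 771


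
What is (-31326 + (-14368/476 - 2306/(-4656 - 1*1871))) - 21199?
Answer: -40820020895/776713 ≈ -52555.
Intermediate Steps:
(-31326 + (-14368/476 - 2306/(-4656 - 1*1871))) - 21199 = (-31326 + (-14368*1/476 - 2306/(-4656 - 1871))) - 21199 = (-31326 + (-3592/119 - 2306/(-6527))) - 21199 = (-31326 + (-3592/119 - 2306*(-1/6527))) - 21199 = (-31326 + (-3592/119 + 2306/6527)) - 21199 = (-31326 - 23170570/776713) - 21199 = -24354482008/776713 - 21199 = -40820020895/776713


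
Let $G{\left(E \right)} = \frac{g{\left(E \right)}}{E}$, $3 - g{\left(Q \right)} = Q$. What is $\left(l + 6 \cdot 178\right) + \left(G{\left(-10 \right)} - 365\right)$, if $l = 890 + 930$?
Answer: $\frac{25217}{10} \approx 2521.7$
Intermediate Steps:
$g{\left(Q \right)} = 3 - Q$
$l = 1820$
$G{\left(E \right)} = \frac{3 - E}{E}$
$\left(l + 6 \cdot 178\right) + \left(G{\left(-10 \right)} - 365\right) = \left(1820 + 6 \cdot 178\right) - \left(365 - \frac{3 - -10}{-10}\right) = \left(1820 + 1068\right) - \left(365 + \frac{3 + 10}{10}\right) = 2888 - \frac{3663}{10} = \frac{25217}{10}$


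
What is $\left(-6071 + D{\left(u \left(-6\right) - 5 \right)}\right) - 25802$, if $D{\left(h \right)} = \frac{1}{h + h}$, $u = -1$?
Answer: $- \frac{63745}{2} \approx -31873.0$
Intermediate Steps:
$D{\left(h \right)} = \frac{1}{2 h}$
$\left(-6071 + D{\left(u \left(-6\right) - 5 \right)}\right) - 25802 = \left(-6071 + \frac{1}{2 \left(\left(-1\right) \left(-6\right) - 5\right)}\right) - 25802 = \left(-6071 + \frac{1}{2 \left(6 - 5\right)}\right) - 25802 = \left(-6071 + \frac{1}{2 \cdot 1}\right) - 25802 = \left(-6071 + \frac{1}{2} \cdot 1\right) - 25802 = \left(-6071 + \frac{1}{2}\right) - 25802 = - \frac{12141}{2} - 25802 = - \frac{63745}{2}$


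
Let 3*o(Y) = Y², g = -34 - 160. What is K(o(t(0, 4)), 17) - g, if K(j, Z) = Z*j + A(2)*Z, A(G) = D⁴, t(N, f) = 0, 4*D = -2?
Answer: 3121/16 ≈ 195.06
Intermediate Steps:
D = -½ (D = (¼)*(-2) = -½ ≈ -0.50000)
A(G) = 1/16 (A(G) = (-½)⁴ = 1/16)
g = -194
o(Y) = Y²/3
K(j, Z) = Z/16 + Z*j (K(j, Z) = Z*j + Z/16 = Z/16 + Z*j)
K(o(t(0, 4)), 17) - g = 17*(1/16 + (⅓)*0²) - 1*(-194) = 17*(1/16 + (⅓)*0) + 194 = 17*(1/16 + 0) + 194 = 17*(1/16) + 194 = 17/16 + 194 = 3121/16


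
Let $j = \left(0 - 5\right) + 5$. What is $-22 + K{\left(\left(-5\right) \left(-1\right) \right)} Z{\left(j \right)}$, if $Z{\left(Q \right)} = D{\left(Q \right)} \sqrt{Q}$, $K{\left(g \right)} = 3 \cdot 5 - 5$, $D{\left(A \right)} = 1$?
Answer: $-22$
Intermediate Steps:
$j = 0$ ($j = \left(0 - 5\right) + 5 = -5 + 5 = 0$)
$K{\left(g \right)} = 10$ ($K{\left(g \right)} = 15 - 5 = 10$)
$Z{\left(Q \right)} = \sqrt{Q}$ ($Z{\left(Q \right)} = 1 \sqrt{Q} = \sqrt{Q}$)
$-22 + K{\left(\left(-5\right) \left(-1\right) \right)} Z{\left(j \right)} = -22 + 10 \sqrt{0} = -22 + 10 \cdot 0 = -22 + 0 = -22$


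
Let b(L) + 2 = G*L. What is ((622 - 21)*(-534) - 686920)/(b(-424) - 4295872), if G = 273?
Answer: 503927/2205813 ≈ 0.22845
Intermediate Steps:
b(L) = -2 + 273*L
((622 - 21)*(-534) - 686920)/(b(-424) - 4295872) = ((622 - 21)*(-534) - 686920)/((-2 + 273*(-424)) - 4295872) = (601*(-534) - 686920)/((-2 - 115752) - 4295872) = (-320934 - 686920)/(-115754 - 4295872) = -1007854/(-4411626) = -1007854*(-1/4411626) = 503927/2205813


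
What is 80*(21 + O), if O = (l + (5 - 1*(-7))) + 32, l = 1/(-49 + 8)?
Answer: 213120/41 ≈ 5198.0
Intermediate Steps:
l = -1/41 (l = 1/(-41) = -1/41 ≈ -0.024390)
O = 1803/41 (O = (-1/41 + (5 - 1*(-7))) + 32 = (-1/41 + (5 + 7)) + 32 = (-1/41 + 12) + 32 = 491/41 + 32 = 1803/41 ≈ 43.976)
80*(21 + O) = 80*(21 + 1803/41) = 80*(2664/41) = 213120/41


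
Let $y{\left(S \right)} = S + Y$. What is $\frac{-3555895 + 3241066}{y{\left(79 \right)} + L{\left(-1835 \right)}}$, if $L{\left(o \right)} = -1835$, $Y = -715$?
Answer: $\frac{314829}{2471} \approx 127.41$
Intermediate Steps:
$y{\left(S \right)} = -715 + S$ ($y{\left(S \right)} = S - 715 = -715 + S$)
$\frac{-3555895 + 3241066}{y{\left(79 \right)} + L{\left(-1835 \right)}} = \frac{-3555895 + 3241066}{\left(-715 + 79\right) - 1835} = - \frac{314829}{-636 - 1835} = - \frac{314829}{-2471} = \left(-314829\right) \left(- \frac{1}{2471}\right) = \frac{314829}{2471}$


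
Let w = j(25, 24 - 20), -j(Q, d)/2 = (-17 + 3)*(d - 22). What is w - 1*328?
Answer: -832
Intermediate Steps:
j(Q, d) = -616 + 28*d (j(Q, d) = -2*(-17 + 3)*(d - 22) = -(-28)*(-22 + d) = -2*(308 - 14*d) = -616 + 28*d)
w = -504 (w = -616 + 28*(24 - 20) = -616 + 28*4 = -616 + 112 = -504)
w - 1*328 = -504 - 1*328 = -504 - 328 = -832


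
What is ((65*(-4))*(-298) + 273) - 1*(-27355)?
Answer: 105108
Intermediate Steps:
((65*(-4))*(-298) + 273) - 1*(-27355) = (-260*(-298) + 273) + 27355 = (77480 + 273) + 27355 = 77753 + 27355 = 105108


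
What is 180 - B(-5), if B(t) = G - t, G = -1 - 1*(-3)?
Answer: 173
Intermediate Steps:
G = 2 (G = -1 + 3 = 2)
B(t) = 2 - t
180 - B(-5) = 180 - (2 - 1*(-5)) = 180 - (2 + 5) = 180 - 1*7 = 180 - 7 = 173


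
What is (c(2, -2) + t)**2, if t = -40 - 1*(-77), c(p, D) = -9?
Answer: 784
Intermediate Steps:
t = 37 (t = -40 + 77 = 37)
(c(2, -2) + t)**2 = (-9 + 37)**2 = 28**2 = 784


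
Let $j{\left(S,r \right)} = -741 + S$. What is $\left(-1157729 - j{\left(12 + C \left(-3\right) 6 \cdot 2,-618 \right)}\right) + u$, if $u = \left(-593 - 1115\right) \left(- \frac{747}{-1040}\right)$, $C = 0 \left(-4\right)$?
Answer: $- \frac{301138969}{260} \approx -1.1582 \cdot 10^{6}$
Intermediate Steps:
$C = 0$
$u = - \frac{318969}{260}$ ($u = - 1708 \left(\left(-747\right) \left(- \frac{1}{1040}\right)\right) = \left(-1708\right) \frac{747}{1040} = - \frac{318969}{260} \approx -1226.8$)
$\left(-1157729 - j{\left(12 + C \left(-3\right) 6 \cdot 2,-618 \right)}\right) + u = \left(-1157729 - \left(-741 + \left(12 + 0 \left(-3\right) 6 \cdot 2\right)\right)\right) - \frac{318969}{260} = \left(-1157729 - \left(-741 + \left(12 + 0 \left(\left(-18\right) 2\right)\right)\right)\right) - \frac{318969}{260} = \left(-1157729 - \left(-741 + \left(12 + 0 \left(-36\right)\right)\right)\right) - \frac{318969}{260} = \left(-1157729 - \left(-741 + \left(12 + 0\right)\right)\right) - \frac{318969}{260} = \left(-1157729 - \left(-741 + 12\right)\right) - \frac{318969}{260} = \left(-1157729 - -729\right) - \frac{318969}{260} = \left(-1157729 + 729\right) - \frac{318969}{260} = -1157000 - \frac{318969}{260} = - \frac{301138969}{260}$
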